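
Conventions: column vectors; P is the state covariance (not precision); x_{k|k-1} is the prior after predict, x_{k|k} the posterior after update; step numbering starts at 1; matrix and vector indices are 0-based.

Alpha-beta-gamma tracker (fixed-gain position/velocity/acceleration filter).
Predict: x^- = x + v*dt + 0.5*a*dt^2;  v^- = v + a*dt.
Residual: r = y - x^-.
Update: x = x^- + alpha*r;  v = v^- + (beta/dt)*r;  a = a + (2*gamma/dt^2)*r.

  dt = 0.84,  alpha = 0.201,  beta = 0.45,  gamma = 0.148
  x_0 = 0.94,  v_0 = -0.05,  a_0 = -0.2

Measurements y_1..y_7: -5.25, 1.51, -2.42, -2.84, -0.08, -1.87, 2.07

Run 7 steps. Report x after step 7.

step 1: x_pred=0.8274  r=-6.0774  x^+=-0.3941  v^+=-3.4738  a^+=-2.7495
step 2: x_pred=-4.2821  r=5.7921  x^+=-3.1179  v^+=-2.6804  a^+=-0.3197
step 3: x_pred=-5.4822  r=3.0622  x^+=-4.8667  v^+=-1.3085  a^+=0.9649
step 4: x_pred=-5.6254  r=2.7854  x^+=-5.0656  v^+=0.9943  a^+=2.1334
step 5: x_pred=-3.4777  r=3.3977  x^+=-2.7948  v^+=4.6065  a^+=3.5588
step 6: x_pred=2.3302  r=-4.2002  x^+=1.4860  v^+=5.3458  a^+=1.7968
step 7: x_pred=6.6103  r=-4.5403  x^+=5.6977  v^+=4.4227  a^+=-0.1079

x_post = 5.6977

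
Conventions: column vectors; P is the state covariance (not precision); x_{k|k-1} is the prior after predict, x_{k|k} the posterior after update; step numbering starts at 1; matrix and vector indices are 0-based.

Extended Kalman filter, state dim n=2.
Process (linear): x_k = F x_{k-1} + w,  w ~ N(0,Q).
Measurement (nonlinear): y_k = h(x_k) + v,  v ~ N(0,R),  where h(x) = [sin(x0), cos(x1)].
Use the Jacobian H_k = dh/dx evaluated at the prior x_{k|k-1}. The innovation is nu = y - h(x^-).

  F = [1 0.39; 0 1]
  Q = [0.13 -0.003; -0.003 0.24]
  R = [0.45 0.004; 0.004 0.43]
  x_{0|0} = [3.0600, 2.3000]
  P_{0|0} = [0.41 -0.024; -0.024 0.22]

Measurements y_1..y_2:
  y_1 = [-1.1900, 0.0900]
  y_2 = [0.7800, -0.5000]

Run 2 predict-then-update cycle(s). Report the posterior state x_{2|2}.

step 1: x^-=[3.9570, 2.3000]  P^-=[0.5547 0.0588; 0.0588 0.4600]  H_jac=[-0.6856 0.0000; 0.0000 -0.7457]  S=[0.7107 0.0341; 0.0341 0.6858]  K=[-0.5333 -0.0374; -0.0328 -0.4986]  nu=[-0.4620, 0.7563]  x^+=[4.1751, 1.9381]  P^+=[0.3503 0.0245; 0.0245 0.2877]
step 2: x^-=[4.9309, 1.9381]  P^-=[0.5431 0.1336; 0.1336 0.5277]  H_jac=[0.2168 0.0000; 0.0000 -0.9333]  S=[0.4755 -0.0230; -0.0230 0.8896]  K=[0.2411 -0.1340; 0.0342 -0.5527]  nu=[1.7562, -0.1409]  x^+=[5.3733, 2.0760]  P^+=[0.4980 0.0607; 0.0607 0.2545]

x_post = [5.3733, 2.0760]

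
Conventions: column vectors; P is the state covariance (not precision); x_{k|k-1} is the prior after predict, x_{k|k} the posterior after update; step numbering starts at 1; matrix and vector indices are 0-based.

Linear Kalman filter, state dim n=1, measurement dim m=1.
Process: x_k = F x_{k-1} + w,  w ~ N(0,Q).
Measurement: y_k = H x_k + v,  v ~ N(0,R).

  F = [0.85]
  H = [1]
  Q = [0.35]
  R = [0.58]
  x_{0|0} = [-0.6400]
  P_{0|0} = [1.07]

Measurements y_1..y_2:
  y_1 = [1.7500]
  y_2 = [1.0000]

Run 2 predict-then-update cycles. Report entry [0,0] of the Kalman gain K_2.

K[0,0] = 0.5192

step 1: x^-=[-0.5440]  P^-=[1.1231]  S=[1.7031]  K=[0.6594]  nu=[2.2940]  x^+=[0.9688]  P^+=[0.3825]
step 2: x^-=[0.8234]  P^-=[0.6263]  S=[1.2063]  K=[0.5192]  nu=[0.1766]  x^+=[0.9151]  P^+=[0.3011]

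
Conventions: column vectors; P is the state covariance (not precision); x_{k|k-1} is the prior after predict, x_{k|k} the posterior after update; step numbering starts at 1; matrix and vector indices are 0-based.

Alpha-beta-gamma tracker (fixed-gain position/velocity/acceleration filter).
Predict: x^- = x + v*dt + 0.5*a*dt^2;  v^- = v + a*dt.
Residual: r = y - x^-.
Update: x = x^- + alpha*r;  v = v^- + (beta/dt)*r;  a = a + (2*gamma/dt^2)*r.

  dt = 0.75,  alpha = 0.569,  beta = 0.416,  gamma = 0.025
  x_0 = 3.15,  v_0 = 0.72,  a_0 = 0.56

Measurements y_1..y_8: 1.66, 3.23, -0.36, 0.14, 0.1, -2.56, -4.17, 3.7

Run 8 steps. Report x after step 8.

x_post = -0.2430

step 1: x_pred=3.8475  r=-2.1875  x^+=2.6028  v^+=-0.0733  a^+=0.3656
step 2: x_pred=2.6506  r=0.5794  x^+=2.9803  v^+=0.5222  a^+=0.4171
step 3: x_pred=3.4892  r=-3.8492  x^+=1.2990  v^+=-1.3001  a^+=0.0749
step 4: x_pred=0.3450  r=-0.2050  x^+=0.2284  v^+=-1.3576  a^+=0.0567
step 5: x_pred=-0.7739  r=0.8739  x^+=-0.2766  v^+=-0.8304  a^+=0.1344
step 6: x_pred=-0.8616  r=-1.6984  x^+=-1.8280  v^+=-1.6716  a^+=-0.0166
step 7: x_pred=-3.0864  r=-1.0836  x^+=-3.7030  v^+=-2.2851  a^+=-0.1129
step 8: x_pred=-5.4486  r=9.1486  x^+=-0.2430  v^+=2.7046  a^+=0.7003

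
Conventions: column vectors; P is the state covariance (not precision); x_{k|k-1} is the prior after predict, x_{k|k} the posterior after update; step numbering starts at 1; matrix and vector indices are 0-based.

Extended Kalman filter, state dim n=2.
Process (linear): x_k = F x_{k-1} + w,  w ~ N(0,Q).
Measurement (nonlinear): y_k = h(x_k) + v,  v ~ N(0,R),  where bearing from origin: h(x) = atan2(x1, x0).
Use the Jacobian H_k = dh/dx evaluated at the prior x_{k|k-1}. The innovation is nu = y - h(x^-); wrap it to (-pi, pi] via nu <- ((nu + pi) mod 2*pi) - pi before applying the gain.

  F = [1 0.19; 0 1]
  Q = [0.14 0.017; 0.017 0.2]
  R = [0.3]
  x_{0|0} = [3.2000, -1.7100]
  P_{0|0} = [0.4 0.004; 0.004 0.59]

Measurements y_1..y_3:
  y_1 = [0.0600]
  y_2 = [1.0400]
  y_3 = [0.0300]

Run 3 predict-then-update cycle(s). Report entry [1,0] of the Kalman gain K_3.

K[1,0] = 0.6944

step 1: x^-=[2.8751, -1.7100]  P^-=[0.5628 0.1331; 0.1331 0.7900]  H_jac=[0.1528 0.2569]  S=[0.3757]  K=[0.3199; 0.5943]  nu=[0.5966]  x^+=[3.0659, -1.3555]  P^+=[0.5244 0.0617; 0.0617 0.6573]
step 2: x^-=[2.8084, -1.3555]  P^-=[0.7115 0.2035; 0.2035 0.8573]  H_jac=[0.1394 0.2888]  S=[0.4017]  K=[0.3932; 0.6869]  nu=[1.4897]  x^+=[3.3942, -0.3321]  P^+=[0.6494 0.0950; 0.0950 0.6677]
step 3: x^-=[3.3311, -0.3321]  P^-=[0.8496 0.2389; 0.2389 0.8677]  H_jac=[0.0296 0.2972]  S=[0.3816]  K=[0.2521; 0.6944]  nu=[0.1294]  x^+=[3.3637, -0.2423]  P^+=[0.8254 0.1721; 0.1721 0.6837]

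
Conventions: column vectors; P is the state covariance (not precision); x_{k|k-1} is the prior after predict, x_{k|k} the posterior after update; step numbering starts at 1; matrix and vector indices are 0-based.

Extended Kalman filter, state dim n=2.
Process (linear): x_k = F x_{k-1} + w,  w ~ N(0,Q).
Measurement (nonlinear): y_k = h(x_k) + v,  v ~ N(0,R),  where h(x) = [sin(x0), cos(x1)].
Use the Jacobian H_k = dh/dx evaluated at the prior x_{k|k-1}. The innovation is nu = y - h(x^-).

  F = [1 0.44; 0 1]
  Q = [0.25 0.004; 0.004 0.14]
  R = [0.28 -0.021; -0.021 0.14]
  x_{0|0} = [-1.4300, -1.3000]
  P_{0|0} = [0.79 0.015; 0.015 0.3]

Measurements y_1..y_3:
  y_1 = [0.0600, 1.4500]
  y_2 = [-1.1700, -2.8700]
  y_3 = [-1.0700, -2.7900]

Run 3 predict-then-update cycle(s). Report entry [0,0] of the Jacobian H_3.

step 1: x^-=[-2.0020, -1.3000]  P^-=[1.1113 0.1510; 0.1510 0.4400]  H_jac=[-0.4180 0.0000; 0.0000 0.9636]  S=[0.4741 -0.0818; -0.0818 0.5485]  K=[-0.9585 0.1223; 0.0003 0.7730]  nu=[0.9685, 1.1825]  x^+=[-2.7857, -0.3857]  P^+=[0.6483 0.0387; 0.0387 0.1123]
step 2: x^-=[-2.9554, -0.3857]  P^-=[0.9540 0.0921; 0.0921 0.2523]  H_jac=[-0.9827 0.0000; 0.0000 0.3762]  S=[1.2013 -0.0550; -0.0550 0.1757]  K=[-0.7826 -0.0480; -0.0513 0.5241]  nu=[-0.9849, -3.7965]  x^+=[-2.0023, -2.3251]  P^+=[0.2220 0.0258; 0.0258 0.1979]
step 3: x^-=[-3.0254, -2.3251]  P^-=[0.5330 0.1169; 0.1169 0.3379]  H_jac=[-0.9933 0.0000; 0.0000 0.7288]  S=[0.8058 -0.1056; -0.1056 0.3195]  K=[-0.6502 0.0517; -0.0450 0.7560]  nu=[-0.9540, -2.1052]  x^+=[-2.5139, -3.8736]  P^+=[0.1844 0.0287; 0.0287 0.1465]

H_jac[0,0] = -0.9933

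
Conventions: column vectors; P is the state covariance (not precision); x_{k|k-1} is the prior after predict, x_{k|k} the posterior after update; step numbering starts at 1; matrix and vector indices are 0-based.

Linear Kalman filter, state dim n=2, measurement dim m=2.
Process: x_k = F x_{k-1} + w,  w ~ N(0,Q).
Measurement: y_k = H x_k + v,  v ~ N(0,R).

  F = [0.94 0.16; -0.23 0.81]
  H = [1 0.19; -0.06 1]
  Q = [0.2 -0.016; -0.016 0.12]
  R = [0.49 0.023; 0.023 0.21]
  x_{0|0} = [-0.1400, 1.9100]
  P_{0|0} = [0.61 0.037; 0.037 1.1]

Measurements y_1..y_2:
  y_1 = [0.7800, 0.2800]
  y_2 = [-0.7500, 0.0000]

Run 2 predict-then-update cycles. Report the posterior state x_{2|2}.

x_post = [-0.0469, 0.1783]

step 1: x^-=[0.1740, 1.5793]  P^-=[0.7783 0.0215; 0.0215 0.8602]  S=[1.3075 0.1610; 0.1610 1.0704]  K=[0.6126 -0.1157; 0.0434 0.7959]  nu=[0.3059, -1.2889]  x^+=[0.5105, 0.5668]  P^+=[0.2961 0.0076; 0.0076 0.1686]
step 2: x^-=[0.5706, 0.3417]  P^-=[0.4682 -0.0527; -0.0527 0.2435]  S=[0.9470 -0.0109; -0.0109 0.4615]  K=[0.4820 -0.1636; -0.0006 0.5344]  nu=[-1.3855, -0.3075]  x^+=[-0.0469, 0.1783]  P^+=[0.2342 -0.0092; -0.0092 0.1117]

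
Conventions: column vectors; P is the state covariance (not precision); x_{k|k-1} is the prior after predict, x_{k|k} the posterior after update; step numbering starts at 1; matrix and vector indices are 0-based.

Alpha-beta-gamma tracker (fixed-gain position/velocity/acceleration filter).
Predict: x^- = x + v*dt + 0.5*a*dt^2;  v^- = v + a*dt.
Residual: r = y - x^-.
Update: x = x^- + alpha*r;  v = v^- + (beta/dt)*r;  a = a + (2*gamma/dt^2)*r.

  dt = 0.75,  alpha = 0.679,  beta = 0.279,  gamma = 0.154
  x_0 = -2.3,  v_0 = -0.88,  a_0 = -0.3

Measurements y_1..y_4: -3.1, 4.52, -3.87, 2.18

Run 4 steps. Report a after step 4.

a_post = 0.9116

step 1: x_pred=-3.0444  r=-0.0556  x^+=-3.0821  v^+=-1.1257  a^+=-0.3305
step 2: x_pred=-4.0194  r=8.5394  x^+=1.7789  v^+=1.8031  a^+=4.3453
step 3: x_pred=4.3533  r=-8.2233  x^+=-1.2303  v^+=2.0030  a^+=-0.1574
step 4: x_pred=0.2277  r=1.9523  x^+=1.5533  v^+=2.6112  a^+=0.9116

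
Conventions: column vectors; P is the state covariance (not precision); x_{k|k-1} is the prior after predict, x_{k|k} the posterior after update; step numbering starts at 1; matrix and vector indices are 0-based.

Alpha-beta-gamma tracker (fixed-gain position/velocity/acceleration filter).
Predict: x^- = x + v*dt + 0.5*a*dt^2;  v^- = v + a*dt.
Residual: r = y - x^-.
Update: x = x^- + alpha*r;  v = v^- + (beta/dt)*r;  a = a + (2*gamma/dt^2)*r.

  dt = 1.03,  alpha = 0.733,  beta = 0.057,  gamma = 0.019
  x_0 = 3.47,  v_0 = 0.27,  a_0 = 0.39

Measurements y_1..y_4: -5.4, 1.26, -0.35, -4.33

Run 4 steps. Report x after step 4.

step 1: x_pred=3.9550  r=-9.3550  x^+=-2.9022  v^+=0.1540  a^+=0.0549
step 2: x_pred=-2.7145  r=3.9745  x^+=0.1988  v^+=0.4305  a^+=0.1973
step 3: x_pred=0.7469  r=-1.0969  x^+=-0.0571  v^+=0.5730  a^+=0.1580
step 4: x_pred=0.6169  r=-4.9469  x^+=-3.0092  v^+=0.4620  a^+=-0.0192

x_post = -3.0092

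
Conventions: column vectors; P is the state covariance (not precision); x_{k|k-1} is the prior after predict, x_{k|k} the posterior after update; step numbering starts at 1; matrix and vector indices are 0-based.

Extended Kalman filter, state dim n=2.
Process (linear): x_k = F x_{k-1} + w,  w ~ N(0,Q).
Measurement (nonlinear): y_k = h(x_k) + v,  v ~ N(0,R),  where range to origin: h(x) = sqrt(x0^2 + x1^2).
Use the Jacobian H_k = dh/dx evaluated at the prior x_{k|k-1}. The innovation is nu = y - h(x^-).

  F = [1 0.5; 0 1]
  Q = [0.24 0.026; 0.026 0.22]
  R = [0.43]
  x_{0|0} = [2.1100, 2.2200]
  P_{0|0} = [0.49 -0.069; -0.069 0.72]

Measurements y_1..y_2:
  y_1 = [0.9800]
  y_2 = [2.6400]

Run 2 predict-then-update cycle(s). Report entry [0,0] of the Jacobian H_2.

H_jac[0,0] = 0.9344

step 1: x^-=[3.2200, 2.2200]  P^-=[0.8410 0.3170; 0.3170 0.9400]  H_jac=[0.8233 0.5676]  S=[1.5992]  K=[0.5455; 0.4968]  nu=[-2.9311]  x^+=[1.6211, 0.7637]  P^+=[0.3652 -0.1164; -0.1164 0.5452]
step 2: x^-=[2.0030, 0.7637]  P^-=[0.6251 0.1822; 0.1822 0.7652]  H_jac=[0.9344 0.3563]  S=[1.1942]  K=[0.5434; 0.3709]  nu=[0.4964]  x^+=[2.2727, 0.9478]  P^+=[0.2724 -0.0585; -0.0585 0.6010]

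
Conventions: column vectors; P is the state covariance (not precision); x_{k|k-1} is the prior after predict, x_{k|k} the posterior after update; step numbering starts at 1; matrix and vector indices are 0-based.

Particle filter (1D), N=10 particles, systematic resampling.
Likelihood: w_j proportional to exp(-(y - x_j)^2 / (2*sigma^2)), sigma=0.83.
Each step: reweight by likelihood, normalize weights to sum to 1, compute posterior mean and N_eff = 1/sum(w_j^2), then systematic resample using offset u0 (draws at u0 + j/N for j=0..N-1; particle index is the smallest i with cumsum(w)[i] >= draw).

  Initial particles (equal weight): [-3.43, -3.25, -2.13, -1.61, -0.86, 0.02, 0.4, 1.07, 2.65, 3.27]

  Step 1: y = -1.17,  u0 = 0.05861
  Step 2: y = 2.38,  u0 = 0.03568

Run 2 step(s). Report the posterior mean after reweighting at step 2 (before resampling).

post_mean = 0.2887

step 1: w=[0.0084, 0.0148, 0.1747, 0.2963, 0.3180, 0.1220, 0.0570, 0.0089, 0.0000, 0.0000]  mean=-1.1644  Neff=4.2033  idx=[2, 2, 3, 3, 3, 4, 4, 4, 5, 6]
step 2: w=[0.0000, 0.0000, 0.0001, 0.0001, 0.0001, 0.0064, 0.0064, 0.0064, 0.2275, 0.7530]  mean=0.2887  Neff=1.6157  idx=[8, 8, 8, 9, 9, 9, 9, 9, 9, 9]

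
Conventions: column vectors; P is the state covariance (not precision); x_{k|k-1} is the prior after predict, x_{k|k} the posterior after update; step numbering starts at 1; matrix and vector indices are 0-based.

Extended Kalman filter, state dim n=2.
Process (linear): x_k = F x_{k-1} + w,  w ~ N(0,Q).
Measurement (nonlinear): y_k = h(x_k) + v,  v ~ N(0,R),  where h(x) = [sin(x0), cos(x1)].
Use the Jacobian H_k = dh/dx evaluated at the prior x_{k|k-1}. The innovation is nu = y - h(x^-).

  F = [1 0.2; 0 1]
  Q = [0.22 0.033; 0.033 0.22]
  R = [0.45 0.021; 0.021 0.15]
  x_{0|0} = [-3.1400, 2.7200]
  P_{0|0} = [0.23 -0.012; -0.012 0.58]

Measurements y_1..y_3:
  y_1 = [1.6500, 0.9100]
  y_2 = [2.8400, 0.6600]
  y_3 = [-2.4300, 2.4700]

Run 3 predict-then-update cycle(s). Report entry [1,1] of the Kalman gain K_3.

K[1,1] = -0.9329

step 1: x^-=[-2.5960, 2.7200]  P^-=[0.4684 0.1370; 0.1370 0.8000]  H_jac=[-0.8548 0.0000; 0.0000 -0.4092]  S=[0.7923 0.0689; 0.0689 0.2840]  K=[-0.4987 -0.0764; -0.0485 -1.1411]  nu=[2.1689, 1.8224]  x^+=[-3.8169, 0.5352]  P^+=[0.2644 0.0536; 0.0536 0.4208]
step 2: x^-=[-3.7099, 0.5352]  P^-=[0.5227 0.1707; 0.1707 0.6408]  H_jac=[-0.8428 0.0000; 0.0000 -0.5100]  S=[0.8213 0.0944; 0.0944 0.3166]  K=[-0.5227 -0.1192; -0.0586 -1.0145]  nu=[2.3018, -0.2002]  x^+=[-4.8892, 0.6033]  P^+=[0.2820 0.0566; 0.0566 0.3008]
step 3: x^-=[-4.7685, 0.6033]  P^-=[0.5367 0.1497; 0.1497 0.5208]  H_jac=[0.0561 0.0000; 0.0000 -0.5674]  S=[0.4517 0.0162; 0.0162 0.3177]  K=[0.0764 -0.2714; 0.0521 -0.9329]  nu=[-3.4284, 1.6465]  x^+=[-5.4772, -1.1114]  P^+=[0.5114 0.0689; 0.0689 0.2447]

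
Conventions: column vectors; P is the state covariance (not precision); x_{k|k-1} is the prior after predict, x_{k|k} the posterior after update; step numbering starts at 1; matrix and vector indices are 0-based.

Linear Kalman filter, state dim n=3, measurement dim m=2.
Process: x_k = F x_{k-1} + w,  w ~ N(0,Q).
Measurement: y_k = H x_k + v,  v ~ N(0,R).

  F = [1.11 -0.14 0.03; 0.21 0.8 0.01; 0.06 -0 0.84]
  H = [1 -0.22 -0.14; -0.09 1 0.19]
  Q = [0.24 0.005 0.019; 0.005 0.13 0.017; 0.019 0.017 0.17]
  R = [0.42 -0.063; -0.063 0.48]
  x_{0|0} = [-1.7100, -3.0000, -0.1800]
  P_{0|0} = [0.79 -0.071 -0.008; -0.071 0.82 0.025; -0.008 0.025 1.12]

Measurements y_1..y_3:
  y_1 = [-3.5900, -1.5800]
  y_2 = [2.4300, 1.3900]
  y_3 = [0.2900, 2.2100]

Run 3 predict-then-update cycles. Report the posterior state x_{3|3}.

x_post = [0.6953, 0.3907, 1.1288]

step 1: x^-=[-1.4835, -2.7609, -0.2538]  P^-=[1.2518 0.0371 0.0900; 0.0371 0.6663 0.0483; 0.0900 0.0483 0.9623]  S=[1.6843 -0.3005; -0.3005 1.1997]  K=[0.7560 0.1407; 0.0324 0.5683; 0.0003 0.1860]  nu=[-2.7494, 1.0956]  x^+=[-3.4078, -2.2273, -0.0509]  P^+=[0.3294 0.0304 0.1005; 0.0304 0.2881 -0.0766; 0.1005 -0.0766 0.9208]
step 2: x^-=[-3.4724, -2.4980, -0.2472]  P^-=[0.6502 0.0760 0.1668; 0.0760 0.3384 -0.0034; 0.1668 -0.0034 0.8311]  S=[1.0226 -0.1062; -0.1062 0.8330]  K=[0.6109 0.1369; 0.0438 0.4028; 0.0683 0.1762]  nu=[5.3182, 3.6225]  x^+=[0.2723, -0.8059, 0.7544]  P^+=[0.2707 0.0295 0.1164; 0.0295 0.2050 -0.0618; 0.1164 -0.0618 0.8030]
step 3: x^-=[0.4377, -0.5800, 0.6501]  P^-=[0.5774 0.0713 0.1730; 0.0713 0.2826 0.0076; 0.1730 0.0076 0.7493]  S=[0.9464 -0.0907; -0.0907 0.7785]  K=[0.5808 0.1347; 0.0432 0.3617; 0.0878 0.1829]  nu=[-0.1843, 2.7059]  x^+=[0.6953, 0.3907, 1.1288]  P^+=[0.2582 0.0292 0.1163; 0.0292 0.1818 -0.0439; 0.1163 -0.0439 0.7189]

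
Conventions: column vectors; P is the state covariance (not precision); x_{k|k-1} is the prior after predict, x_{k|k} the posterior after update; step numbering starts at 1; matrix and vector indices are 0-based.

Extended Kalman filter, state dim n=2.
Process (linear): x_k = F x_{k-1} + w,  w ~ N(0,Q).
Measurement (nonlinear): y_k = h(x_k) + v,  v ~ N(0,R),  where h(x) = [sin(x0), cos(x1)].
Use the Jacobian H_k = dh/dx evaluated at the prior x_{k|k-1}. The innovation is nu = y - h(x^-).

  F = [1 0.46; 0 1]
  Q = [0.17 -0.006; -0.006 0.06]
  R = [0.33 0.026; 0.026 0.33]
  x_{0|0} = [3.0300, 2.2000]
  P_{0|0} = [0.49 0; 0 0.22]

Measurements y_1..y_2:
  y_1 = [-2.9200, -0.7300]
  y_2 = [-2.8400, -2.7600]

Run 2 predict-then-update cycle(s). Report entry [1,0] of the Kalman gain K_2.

K[1,0] = 0.1043

step 1: x^-=[4.0420, 2.2000]  P^-=[0.7066 0.0952; 0.0952 0.2800]  H_jac=[-0.6213 0.0000; 0.0000 -0.8085]  S=[0.6027 0.0738; 0.0738 0.5130]  K=[-0.7227 -0.0460; -0.0449 -0.4348]  nu=[-2.1364, -0.1415]  x^+=[5.5924, 2.3574]  P^+=[0.3858 0.0420; 0.0420 0.1789]
step 2: x^-=[6.6768, 2.3574]  P^-=[0.6323 0.1183; 0.1183 0.2389]  H_jac=[0.9235 0.0000; 0.0000 -0.7063]  S=[0.8693 -0.0512; -0.0512 0.4492]  K=[0.6653 -0.1103; 0.1043 -0.3638]  nu=[-3.2236, -2.0520]  x^+=[4.7586, 2.7677]  P^+=[0.2346 0.0270; 0.0270 0.1661]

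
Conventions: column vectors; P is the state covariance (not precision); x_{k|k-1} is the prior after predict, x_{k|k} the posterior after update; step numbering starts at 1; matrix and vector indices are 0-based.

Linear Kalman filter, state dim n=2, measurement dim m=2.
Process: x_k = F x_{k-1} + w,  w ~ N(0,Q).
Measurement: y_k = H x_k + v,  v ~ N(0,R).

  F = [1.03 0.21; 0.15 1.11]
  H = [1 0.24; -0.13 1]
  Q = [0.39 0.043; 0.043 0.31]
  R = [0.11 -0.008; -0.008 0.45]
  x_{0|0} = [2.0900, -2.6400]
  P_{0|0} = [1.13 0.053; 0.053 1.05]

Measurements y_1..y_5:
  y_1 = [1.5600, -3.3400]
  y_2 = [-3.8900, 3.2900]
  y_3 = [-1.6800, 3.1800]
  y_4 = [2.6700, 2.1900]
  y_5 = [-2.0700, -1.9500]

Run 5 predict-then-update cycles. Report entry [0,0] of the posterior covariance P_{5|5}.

step 1: x^-=[1.5983, -2.6169]  P^-=[1.6580 0.5246; 0.5246 1.6468]  S=[2.1147 0.6799; 0.6799 1.9884]  K=[0.8916 -0.1495; 0.2019 0.7249]  nu=[0.5898, -0.5153]  x^+=[2.2012, -2.8713]  P^+=[0.1136 -0.0596; -0.0596 0.3168]
step 2: x^-=[1.6642, -2.8570]  P^-=[0.4987 0.0644; 0.0644 0.6831]  S=[0.6789 0.1534; 0.1534 1.1247]  K=[0.7815 -0.1070; 0.2071 0.5716]  nu=[-4.8685, 6.3634]  x^+=[-2.8215, -0.2277]  P^+=[0.0969 -0.0418; -0.0418 0.2501]
step 3: x^-=[-2.9540, -0.6760]  P^-=[0.4857 0.0671; 0.0671 0.6064]  S=[0.6628 0.1394; 0.1394 1.0472]  K=[0.7780 -0.0998; 0.2066 0.5433]  nu=[1.4362, 3.4720]  x^+=[-2.1830, 1.5069]  P^+=[0.0957 -0.0387; -0.0387 0.2378]
step 4: x^-=[-1.9321, 1.3452]  P^-=[0.4852 0.0678; 0.0678 0.5922]  S=[0.6619 0.1367; 0.1367 1.0328]  K=[0.7780 -0.0985; 0.2061 0.5376]  nu=[4.2792, 0.5936]  x^+=[1.3389, 2.5462]  P^+=[0.0955 -0.0381; -0.0381 0.2353]
step 5: x^-=[1.9137, 3.0271]  P^-=[0.4852 0.0678; 0.0678 0.5894]  S=[0.6617 0.1361; 0.1361 1.0300]  K=[0.7781 -0.0982; 0.2059 0.5365]  nu=[-4.7102, -4.7283]  x^+=[-1.2868, -0.4796]  P^+=[0.0955 -0.0380; -0.0380 0.2348]

P_post[0,0] = 0.0955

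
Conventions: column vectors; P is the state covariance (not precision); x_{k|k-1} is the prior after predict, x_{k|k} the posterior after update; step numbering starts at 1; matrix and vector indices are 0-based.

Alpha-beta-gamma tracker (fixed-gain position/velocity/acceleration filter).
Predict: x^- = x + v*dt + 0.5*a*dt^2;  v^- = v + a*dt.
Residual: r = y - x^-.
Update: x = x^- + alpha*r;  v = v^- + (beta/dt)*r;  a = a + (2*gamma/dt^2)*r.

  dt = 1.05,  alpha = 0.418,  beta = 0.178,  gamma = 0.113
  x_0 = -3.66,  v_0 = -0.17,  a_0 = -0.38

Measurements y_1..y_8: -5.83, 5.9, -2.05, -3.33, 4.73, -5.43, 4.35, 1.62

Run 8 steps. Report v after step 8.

v_post = -1.4573

step 1: x_pred=-4.0480  r=-1.7820  x^+=-4.7929  v^+=-0.8711  a^+=-0.7453
step 2: x_pred=-6.1184  r=12.0184  x^+=-1.0947  v^+=0.3837  a^+=1.7183
step 3: x_pred=0.2555  r=-2.3055  x^+=-0.7082  v^+=1.7972  a^+=1.2457
step 4: x_pred=1.8655  r=-5.1955  x^+=-0.3062  v^+=2.2244  a^+=0.1807
step 5: x_pred=2.1290  r=2.6010  x^+=3.2162  v^+=2.8551  a^+=0.7139
step 6: x_pred=6.6076  r=-12.0376  x^+=1.5759  v^+=1.5640  a^+=-1.7537
step 7: x_pred=2.2514  r=2.0986  x^+=3.1286  v^+=0.0784  a^+=-1.3235
step 8: x_pred=2.4813  r=-0.8613  x^+=2.1213  v^+=-1.4573  a^+=-1.5001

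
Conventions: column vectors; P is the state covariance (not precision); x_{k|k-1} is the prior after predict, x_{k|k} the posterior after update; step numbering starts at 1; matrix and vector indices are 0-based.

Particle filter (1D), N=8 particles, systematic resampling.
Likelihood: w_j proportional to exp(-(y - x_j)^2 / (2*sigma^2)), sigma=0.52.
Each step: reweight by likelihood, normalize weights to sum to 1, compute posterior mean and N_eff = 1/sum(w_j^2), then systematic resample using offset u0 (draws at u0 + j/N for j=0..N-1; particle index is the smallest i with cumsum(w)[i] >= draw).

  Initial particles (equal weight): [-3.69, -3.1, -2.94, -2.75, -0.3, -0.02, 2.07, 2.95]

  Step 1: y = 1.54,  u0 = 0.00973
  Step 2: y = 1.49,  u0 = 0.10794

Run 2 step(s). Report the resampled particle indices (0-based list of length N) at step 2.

step 1: w=[0.0000, 0.0000, 0.0000, 0.0000, 0.0030, 0.0175, 0.9395, 0.0400]  mean=2.0614  Neff=1.1306  idx=[5, 6, 6, 6, 6, 6, 6, 6]
step 2: w=[0.0039, 0.1423, 0.1423, 0.1423, 0.1423, 0.1423, 0.1423, 0.1423]  mean=2.0618  Neff=7.0543  idx=[1, 2, 3, 4, 5, 6, 7, 7]

resampled_idx = [1, 2, 3, 4, 5, 6, 7, 7]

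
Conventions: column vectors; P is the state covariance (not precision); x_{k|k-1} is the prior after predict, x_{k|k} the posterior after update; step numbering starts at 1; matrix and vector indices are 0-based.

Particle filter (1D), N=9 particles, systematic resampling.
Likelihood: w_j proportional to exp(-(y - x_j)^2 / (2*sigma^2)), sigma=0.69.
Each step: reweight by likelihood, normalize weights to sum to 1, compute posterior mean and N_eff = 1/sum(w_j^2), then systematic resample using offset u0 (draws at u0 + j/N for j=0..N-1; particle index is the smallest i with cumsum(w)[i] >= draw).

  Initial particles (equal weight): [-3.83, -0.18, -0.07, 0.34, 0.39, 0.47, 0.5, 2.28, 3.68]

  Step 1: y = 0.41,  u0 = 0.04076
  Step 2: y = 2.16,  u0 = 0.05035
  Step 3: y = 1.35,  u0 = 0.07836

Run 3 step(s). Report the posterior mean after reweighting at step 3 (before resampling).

step 1: w=[0.0000, 0.1265, 0.1431, 0.1813, 0.1822, 0.1816, 0.1807, 0.0046, 0.0000]  mean=0.2862  Neff=5.9456  idx=[1, 2, 2, 3, 4, 4, 5, 6, 6]
step 2: w=[0.0114, 0.0193, 0.0193, 0.1102, 0.1331, 0.1331, 0.1780, 0.1978, 0.1978]  mean=0.4180  Neff=6.3128  idx=[3, 4, 4, 5, 6, 7, 7, 8, 8]
step 3: w=[0.0902, 0.1000, 0.1000, 0.1000, 0.1167, 0.1233, 0.1233, 0.1233, 0.1233]  mean=0.4491  Neff=8.8856  idx=[0, 1, 3, 4, 5, 6, 6, 7, 8]

post_mean = 0.4491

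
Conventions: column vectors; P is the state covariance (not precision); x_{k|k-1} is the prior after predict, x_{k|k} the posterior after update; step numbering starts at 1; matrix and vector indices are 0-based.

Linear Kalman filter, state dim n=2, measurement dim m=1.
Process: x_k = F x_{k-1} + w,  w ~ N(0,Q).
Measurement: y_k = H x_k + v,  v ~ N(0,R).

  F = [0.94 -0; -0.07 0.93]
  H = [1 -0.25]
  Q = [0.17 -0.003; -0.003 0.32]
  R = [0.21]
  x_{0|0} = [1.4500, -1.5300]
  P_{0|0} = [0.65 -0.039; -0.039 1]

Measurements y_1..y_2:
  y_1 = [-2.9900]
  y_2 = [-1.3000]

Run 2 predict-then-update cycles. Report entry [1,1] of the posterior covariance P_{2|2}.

step 1: x^-=[1.3630, -1.5244]  P^-=[0.7443 -0.0799; -0.0799 1.1932]  S=[1.0688]  K=[0.7151; -0.3538]  nu=[-4.7341]  x^+=[-2.0222, 0.1505]  P^+=[0.1978 0.1905; 0.1905 1.0594]
step 2: x^-=[-1.9009, 0.2815]  P^-=[0.3448 0.1506; 0.1506 1.2124]  S=[0.5553]  K=[0.5531; -0.2747]  nu=[0.6713]  x^+=[-1.5296, 0.0971]  P^+=[0.1749 0.2349; 0.2349 1.1705]

P_post[1,1] = 1.1705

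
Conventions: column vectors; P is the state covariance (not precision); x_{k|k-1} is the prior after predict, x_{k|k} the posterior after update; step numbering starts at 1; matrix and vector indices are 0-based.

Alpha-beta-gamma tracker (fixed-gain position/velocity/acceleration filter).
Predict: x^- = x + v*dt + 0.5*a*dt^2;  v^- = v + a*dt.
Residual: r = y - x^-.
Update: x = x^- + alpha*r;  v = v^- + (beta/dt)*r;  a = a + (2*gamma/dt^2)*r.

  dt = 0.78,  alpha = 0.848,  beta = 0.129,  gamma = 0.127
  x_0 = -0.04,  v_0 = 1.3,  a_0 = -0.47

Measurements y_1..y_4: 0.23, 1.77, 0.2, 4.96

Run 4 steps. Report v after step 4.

step 1: x_pred=0.8310  r=-0.6010  x^+=0.3214  v^+=0.8340  a^+=-0.7209
step 2: x_pred=0.7526  r=1.0174  x^+=1.6154  v^+=0.4399  a^+=-0.2962
step 3: x_pred=1.8684  r=-1.6684  x^+=0.4536  v^+=-0.0670  a^+=-0.9927
step 4: x_pred=0.0994  r=4.8606  x^+=4.2212  v^+=-0.0374  a^+=1.0366

v_post = -0.0374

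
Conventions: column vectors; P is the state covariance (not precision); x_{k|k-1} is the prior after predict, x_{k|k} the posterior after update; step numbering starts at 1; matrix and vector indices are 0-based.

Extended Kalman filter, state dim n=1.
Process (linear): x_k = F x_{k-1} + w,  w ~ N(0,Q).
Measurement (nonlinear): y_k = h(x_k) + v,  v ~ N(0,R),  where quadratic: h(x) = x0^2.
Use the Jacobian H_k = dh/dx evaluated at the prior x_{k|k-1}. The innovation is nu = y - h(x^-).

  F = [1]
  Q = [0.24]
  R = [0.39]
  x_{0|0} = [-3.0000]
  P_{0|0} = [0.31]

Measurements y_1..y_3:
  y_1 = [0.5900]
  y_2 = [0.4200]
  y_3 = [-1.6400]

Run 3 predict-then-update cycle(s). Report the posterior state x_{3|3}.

step 1: x^-=[-3.0000]  P^-=[0.5500]  H_jac=[-6.0000]  S=[20.1900]  K=[-0.1634]  nu=[-8.4100]  x^+=[-1.6254]  P^+=[0.0106]
step 2: x^-=[-1.6254]  P^-=[0.2506]  H_jac=[-3.2508]  S=[3.0385]  K=[-0.2681]  nu=[-2.2220]  x^+=[-1.0296]  P^+=[0.0322]
step 3: x^-=[-1.0296]  P^-=[0.2722]  H_jac=[-2.0593]  S=[1.5441]  K=[-0.3630]  nu=[-2.7001]  x^+=[-0.0496]  P^+=[0.0687]

x_post = [-0.0496]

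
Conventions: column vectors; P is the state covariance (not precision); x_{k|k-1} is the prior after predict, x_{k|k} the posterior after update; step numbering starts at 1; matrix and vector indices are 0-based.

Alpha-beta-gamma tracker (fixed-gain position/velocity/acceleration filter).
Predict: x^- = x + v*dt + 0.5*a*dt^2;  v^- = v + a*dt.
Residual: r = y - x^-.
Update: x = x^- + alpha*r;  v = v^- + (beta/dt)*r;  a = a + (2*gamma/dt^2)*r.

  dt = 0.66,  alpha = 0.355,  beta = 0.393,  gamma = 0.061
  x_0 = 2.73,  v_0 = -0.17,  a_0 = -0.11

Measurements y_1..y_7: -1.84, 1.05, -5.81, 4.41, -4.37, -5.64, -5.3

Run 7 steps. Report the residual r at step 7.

resid = -1.1388

step 1: x_pred=2.5938  r=-4.4338  x^+=1.0198  v^+=-2.8828  a^+=-1.3518
step 2: x_pred=-1.1772  r=2.2272  x^+=-0.3866  v^+=-2.4487  a^+=-0.7280
step 3: x_pred=-2.1613  r=-3.6487  x^+=-3.4566  v^+=-5.1019  a^+=-1.7499
step 4: x_pred=-7.2049  r=11.6149  x^+=-3.0816  v^+=0.6593  a^+=1.5031
step 5: x_pred=-2.3191  r=-2.0509  x^+=-3.0472  v^+=0.4302  a^+=0.9287
step 6: x_pred=-2.5610  r=-3.0790  x^+=-3.6540  v^+=-0.7903  a^+=0.0664
step 7: x_pred=-4.1612  r=-1.1388  x^+=-4.5655  v^+=-1.4246  a^+=-0.2526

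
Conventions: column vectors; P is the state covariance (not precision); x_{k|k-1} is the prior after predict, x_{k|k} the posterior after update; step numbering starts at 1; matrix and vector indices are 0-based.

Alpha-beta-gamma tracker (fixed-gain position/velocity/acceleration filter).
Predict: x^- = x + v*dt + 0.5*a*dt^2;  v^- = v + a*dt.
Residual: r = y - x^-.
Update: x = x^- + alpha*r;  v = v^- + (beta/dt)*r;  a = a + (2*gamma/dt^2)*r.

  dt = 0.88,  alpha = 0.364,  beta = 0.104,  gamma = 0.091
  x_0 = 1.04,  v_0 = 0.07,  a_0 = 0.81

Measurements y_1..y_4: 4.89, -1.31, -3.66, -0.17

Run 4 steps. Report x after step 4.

x_post = 1.1066

step 1: x_pred=1.4152  r=3.4748  x^+=2.6800  v^+=1.1935  a^+=1.6266
step 2: x_pred=4.3601  r=-5.6701  x^+=2.2962  v^+=1.9548  a^+=0.2940
step 3: x_pred=4.1303  r=-7.7903  x^+=1.2946  v^+=1.2929  a^+=-1.5368
step 4: x_pred=1.8373  r=-2.0073  x^+=1.1066  v^+=-0.2967  a^+=-2.0086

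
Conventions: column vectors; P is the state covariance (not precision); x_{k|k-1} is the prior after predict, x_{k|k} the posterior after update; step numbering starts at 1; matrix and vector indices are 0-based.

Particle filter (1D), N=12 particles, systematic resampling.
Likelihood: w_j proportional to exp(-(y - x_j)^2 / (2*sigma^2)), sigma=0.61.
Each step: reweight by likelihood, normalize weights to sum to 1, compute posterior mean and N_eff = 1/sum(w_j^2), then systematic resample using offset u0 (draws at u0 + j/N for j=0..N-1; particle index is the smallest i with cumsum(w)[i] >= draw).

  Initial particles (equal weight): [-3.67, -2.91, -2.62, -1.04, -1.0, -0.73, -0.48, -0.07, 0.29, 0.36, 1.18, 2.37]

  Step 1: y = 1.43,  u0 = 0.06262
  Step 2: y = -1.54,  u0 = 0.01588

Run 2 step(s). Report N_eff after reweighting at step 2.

step 1: w=[0.0000, 0.0000, 0.0000, 0.0002, 0.0002, 0.0011, 0.0044, 0.0291, 0.1043, 0.1284, 0.5498, 0.1824]  mean=1.1522  Neff=2.7485  idx=[8, 9, 9, 10, 10, 10, 10, 10, 10, 10, 11, 11]
step 2: w=[0.4101, 0.2887, 0.2887, 0.0018, 0.0018, 0.0018, 0.0018, 0.0018, 0.0018, 0.0018, 0.0000, 0.0000]  mean=0.3415  Neff=2.9857  idx=[0, 0, 0, 0, 0, 1, 1, 1, 1, 2, 2, 2]

N_eff = 2.9857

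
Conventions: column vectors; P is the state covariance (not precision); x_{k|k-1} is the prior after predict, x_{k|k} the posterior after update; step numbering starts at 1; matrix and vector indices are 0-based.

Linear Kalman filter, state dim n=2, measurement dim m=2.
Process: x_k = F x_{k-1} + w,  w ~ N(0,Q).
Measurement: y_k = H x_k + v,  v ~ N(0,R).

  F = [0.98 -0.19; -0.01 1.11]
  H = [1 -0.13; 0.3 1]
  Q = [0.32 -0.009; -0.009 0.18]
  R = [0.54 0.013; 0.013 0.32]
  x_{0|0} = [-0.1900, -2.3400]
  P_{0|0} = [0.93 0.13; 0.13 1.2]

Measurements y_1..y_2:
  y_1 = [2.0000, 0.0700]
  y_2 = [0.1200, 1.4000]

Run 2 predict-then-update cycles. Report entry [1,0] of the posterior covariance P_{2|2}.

step 1: x^-=[0.2584, -2.5955]  P^-=[1.2081 -0.1295; -0.1295 1.6557]  S=[1.8097 0.0357; 0.0357 2.0067]  K=[0.6748 0.1041; -0.2065 0.8094]  nu=[1.4042, 2.5880]  x^+=[1.4752, -0.7907]  P^+=[0.3573 -0.0651; -0.0651 0.2759]
step 2: x^-=[1.5960, -0.8925]  P^-=[0.6973 -0.1416; -0.1416 0.5214]  S=[1.2830 0.0183; 0.0183 0.8191]  K=[0.5569 0.0700; -0.1716 0.5884]  nu=[-1.5920, 1.8137]  x^+=[0.8364, 0.4480]  P^+=[0.2940 -0.0586; -0.0586 0.2036]

P_post[1,0] = -0.0586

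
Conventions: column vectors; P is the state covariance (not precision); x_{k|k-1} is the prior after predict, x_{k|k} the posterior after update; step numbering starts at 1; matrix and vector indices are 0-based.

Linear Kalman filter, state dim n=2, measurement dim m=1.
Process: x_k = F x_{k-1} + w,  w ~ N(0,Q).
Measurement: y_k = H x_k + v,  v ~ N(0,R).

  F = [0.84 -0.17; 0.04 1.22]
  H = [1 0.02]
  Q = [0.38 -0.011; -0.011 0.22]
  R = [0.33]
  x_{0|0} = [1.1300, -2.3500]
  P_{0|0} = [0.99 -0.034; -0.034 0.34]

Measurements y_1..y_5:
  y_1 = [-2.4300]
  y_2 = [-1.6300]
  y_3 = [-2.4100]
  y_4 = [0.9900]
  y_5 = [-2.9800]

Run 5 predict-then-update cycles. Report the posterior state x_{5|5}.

x_post = [-1.5529, -3.1400]

step 1: x^-=[1.3487, -2.8218]  P^-=[1.0981 -0.0829; -0.0829 0.7243]  S=[1.4251]  K=[0.7694; -0.0480]  nu=[-3.7223]  x^+=[-1.5152, -2.6432]  P^+=[0.2545 -0.0303; -0.0303 0.7210]
step 2: x^-=[-0.8234, -3.2853]  P^-=[0.5891 -0.1828; -0.1828 1.2907]  S=[0.9123]  K=[0.6417; -0.1721]  nu=[-0.7409]  x^+=[-1.2988, -3.1578]  P^+=[0.2134 -0.0821; -0.0821 1.2636]
step 3: x^-=[-0.5542, -3.9045]  P^-=[0.5905 -0.3494; -0.3494 2.0931]  S=[0.9074]  K=[0.6431; -0.3390]  nu=[-1.7777]  x^+=[-1.6974, -3.3019]  P^+=[0.2153 -0.1516; -0.1516 1.9889]
step 4: x^-=[-0.8645, -4.0962]  P^-=[0.6327 -0.5706; -0.5706 3.1658]  S=[0.9411]  K=[0.6601; -0.5391]  nu=[1.9365]  x^+=[0.4138, -5.1401]  P^+=[0.2226 -0.2357; -0.2357 2.8923]
step 5: x^-=[1.2214, -6.2543]  P^-=[0.6880 -0.8434; -0.8434 4.5023]  S=[0.9860]  K=[0.6806; -0.7640]  nu=[-4.0763]  x^+=[-1.5529, -3.1400]  P^+=[0.2312 -0.3307; -0.3307 3.9267]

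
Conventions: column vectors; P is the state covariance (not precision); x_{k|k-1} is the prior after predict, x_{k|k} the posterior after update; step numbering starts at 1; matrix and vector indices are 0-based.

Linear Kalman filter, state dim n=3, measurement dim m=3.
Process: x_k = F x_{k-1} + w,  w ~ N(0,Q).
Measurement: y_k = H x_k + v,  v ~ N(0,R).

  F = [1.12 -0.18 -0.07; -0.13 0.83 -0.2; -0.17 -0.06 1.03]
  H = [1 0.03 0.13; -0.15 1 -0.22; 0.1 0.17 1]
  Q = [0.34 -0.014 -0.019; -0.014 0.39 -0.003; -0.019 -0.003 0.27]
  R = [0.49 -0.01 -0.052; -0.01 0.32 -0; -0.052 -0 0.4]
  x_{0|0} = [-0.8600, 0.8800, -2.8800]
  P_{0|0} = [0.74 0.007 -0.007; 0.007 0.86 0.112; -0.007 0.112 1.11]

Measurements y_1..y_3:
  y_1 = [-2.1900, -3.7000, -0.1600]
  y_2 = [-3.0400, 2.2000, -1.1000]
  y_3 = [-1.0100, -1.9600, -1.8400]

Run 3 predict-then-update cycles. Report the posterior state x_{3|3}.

step 1: x^-=[-0.9200, 1.4182, -2.8730]  P^-=[1.3027 -0.2290 -0.2593; -0.2290 1.0003 -0.1613; -0.2593 -0.1613 1.4608]  S=[1.7358 -0.4029 -0.0375; -0.4029 1.5429 -0.2986; -0.0375 -0.2986 1.7883]  K=[0.7087 -0.0706 -0.0909; 0.0446 0.7274 0.1145; -0.0629 -0.1571 0.7595]  nu=[-0.9391, -5.8883, 2.5639]  x^+=[-1.4029, -2.6133, 0.0581]  P^+=[0.3670 0.0011 -0.1101; 0.0011 0.2333 0.0037; -0.1101 0.0037 0.3175]
step 2: x^-=[-1.1049, -1.9983, 0.4552]  P^-=[0.8264 -0.0732 -0.2383; -0.0732 0.5624 -0.0579; -0.2383 -0.0579 0.6564]  S=[1.2612 -0.1588 -0.1382; -0.1588 0.9645 -0.0813; -0.1382 -0.0813 1.0111]  K=[0.6123 -0.0566 -0.0871; 0.0369 0.6210 0.0851; -0.0744 -0.1347 0.5949]  nu=[-1.9343, 4.1327, -1.1050]  x^+=[-2.4269, 0.4026, -0.6150]  P^+=[0.3179 0.0017 -0.0988; 0.0017 0.1982 -0.0017; -0.0988 -0.0017 0.2520]
step 3: x^-=[-2.7475, 0.7726, -0.2450]  P^-=[0.7612 -0.0635 -0.2104; -0.0635 0.5371 -0.0496; -0.2104 -0.0496 0.5821]  S=[1.2026 -0.1436 -0.1242; -0.1436 0.9294 -0.0645; -0.1242 -0.0645 0.9441]  K=[0.5938 -0.0551 -0.0793; 0.0370 0.6114 0.0840; -0.0701 -0.1287 0.5673]  nu=[1.7462, -3.1987, -1.4516]  x^+=[-1.4193, -1.2406, -0.7792]  P^+=[0.3078 0.0020 -0.0937; 0.0020 0.1952 -0.0017; -0.0937 -0.0017 0.2402]

x_post = [-1.4193, -1.2406, -0.7792]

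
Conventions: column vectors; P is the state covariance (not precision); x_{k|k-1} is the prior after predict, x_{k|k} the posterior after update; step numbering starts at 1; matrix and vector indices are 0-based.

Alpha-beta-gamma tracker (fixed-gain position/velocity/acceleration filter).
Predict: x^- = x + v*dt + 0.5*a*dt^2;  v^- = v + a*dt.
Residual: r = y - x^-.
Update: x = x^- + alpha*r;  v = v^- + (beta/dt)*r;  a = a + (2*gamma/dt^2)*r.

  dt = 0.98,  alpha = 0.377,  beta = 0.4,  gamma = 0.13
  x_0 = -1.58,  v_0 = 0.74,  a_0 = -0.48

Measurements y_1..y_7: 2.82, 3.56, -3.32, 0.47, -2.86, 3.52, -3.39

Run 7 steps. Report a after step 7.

a_post = 1.3506

step 1: x_pred=-1.0853  r=3.9053  x^+=0.3870  v^+=1.8636  a^+=0.5772
step 2: x_pred=2.4905  r=1.0695  x^+=2.8937  v^+=2.8658  a^+=0.8668
step 3: x_pred=6.1184  r=-9.4384  x^+=2.5601  v^+=-0.1372  a^+=-1.6884
step 4: x_pred=1.6150  r=-1.1450  x^+=1.1833  v^+=-2.2591  a^+=-1.9984
step 5: x_pred=-1.9903  r=-0.8697  x^+=-2.3182  v^+=-4.5725  a^+=-2.2338
step 6: x_pred=-7.8719  r=11.3919  x^+=-3.5772  v^+=-2.1119  a^+=0.8502
step 7: x_pred=-5.2386  r=1.8486  x^+=-4.5417  v^+=-0.5242  a^+=1.3506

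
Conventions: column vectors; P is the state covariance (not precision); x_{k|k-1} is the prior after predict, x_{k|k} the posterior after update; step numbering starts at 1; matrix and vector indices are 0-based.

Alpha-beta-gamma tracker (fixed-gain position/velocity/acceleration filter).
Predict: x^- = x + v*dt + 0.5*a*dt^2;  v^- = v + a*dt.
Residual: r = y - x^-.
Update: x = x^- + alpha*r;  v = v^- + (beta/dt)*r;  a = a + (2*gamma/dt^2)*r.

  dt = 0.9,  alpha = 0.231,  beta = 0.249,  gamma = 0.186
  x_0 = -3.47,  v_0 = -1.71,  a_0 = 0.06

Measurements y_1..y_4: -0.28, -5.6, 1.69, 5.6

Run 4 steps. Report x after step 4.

step 1: x_pred=-4.9847  r=4.7047  x^+=-3.8979  v^+=-0.3544  a^+=2.2207
step 2: x_pred=-3.3175  r=-2.2825  x^+=-3.8447  v^+=1.0127  a^+=1.1724
step 3: x_pred=-2.4584  r=4.1484  x^+=-1.5002  v^+=3.2156  a^+=3.0776
step 4: x_pred=2.6404  r=2.9596  x^+=3.3240  v^+=6.8043  a^+=4.4369

x_post = 3.3240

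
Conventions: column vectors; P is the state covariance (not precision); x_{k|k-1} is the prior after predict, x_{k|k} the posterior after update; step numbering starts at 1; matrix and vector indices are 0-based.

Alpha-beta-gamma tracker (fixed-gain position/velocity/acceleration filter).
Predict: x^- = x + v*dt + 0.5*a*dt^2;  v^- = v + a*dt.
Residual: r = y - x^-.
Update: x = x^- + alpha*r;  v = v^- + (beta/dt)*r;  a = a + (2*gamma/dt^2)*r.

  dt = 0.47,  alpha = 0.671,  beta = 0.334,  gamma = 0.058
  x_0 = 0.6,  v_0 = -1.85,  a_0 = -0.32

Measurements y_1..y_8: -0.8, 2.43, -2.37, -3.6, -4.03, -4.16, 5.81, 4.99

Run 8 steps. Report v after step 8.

step 1: x_pred=-0.3048  r=-0.4952  x^+=-0.6371  v^+=-2.3523  a^+=-0.5800
step 2: x_pred=-1.8067  r=4.2367  x^+=1.0361  v^+=0.3859  a^+=1.6448
step 3: x_pred=1.3992  r=-3.7692  x^+=-1.1299  v^+=-1.5196  a^+=-0.3345
step 4: x_pred=-1.8811  r=-1.7189  x^+=-3.0345  v^+=-2.8983  a^+=-1.2371
step 5: x_pred=-4.5333  r=0.5033  x^+=-4.1956  v^+=-3.1221  a^+=-0.9728
step 6: x_pred=-5.7704  r=1.6104  x^+=-4.6898  v^+=-2.4349  a^+=-0.1272
step 7: x_pred=-5.8483  r=11.6583  x^+=1.9744  v^+=5.7902  a^+=5.9949
step 8: x_pred=5.3579  r=-0.3679  x^+=5.1111  v^+=8.3463  a^+=5.8017

v_post = 8.3463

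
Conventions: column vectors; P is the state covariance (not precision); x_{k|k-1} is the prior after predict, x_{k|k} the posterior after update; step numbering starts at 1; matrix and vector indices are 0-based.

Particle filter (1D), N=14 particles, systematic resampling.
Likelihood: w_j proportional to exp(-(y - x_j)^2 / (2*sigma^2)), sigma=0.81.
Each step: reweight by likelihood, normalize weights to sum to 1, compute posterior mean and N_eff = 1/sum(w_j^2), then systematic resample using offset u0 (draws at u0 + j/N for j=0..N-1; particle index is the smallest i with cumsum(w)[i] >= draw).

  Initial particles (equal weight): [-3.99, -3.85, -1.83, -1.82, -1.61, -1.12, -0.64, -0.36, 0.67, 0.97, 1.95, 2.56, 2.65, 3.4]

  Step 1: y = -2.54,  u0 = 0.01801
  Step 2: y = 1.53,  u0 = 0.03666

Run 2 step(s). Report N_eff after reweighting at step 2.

step 1: w=[0.0760, 0.1020, 0.2570, 0.2542, 0.1952, 0.0812, 0.0241, 0.0101, 0.0001, 0.0000, 0.0000, 0.0000, 0.0000, 0.0000]  mean=-2.0532  Neff=5.2020  idx=[0, 1, 1, 2, 2, 2, 3, 3, 3, 3, 4, 4, 4, 5]
step 2: w=[0.0000, 0.0000, 0.0000, 0.0238, 0.0238, 0.0238, 0.0251, 0.0251, 0.0251, 0.0251, 0.0709, 0.0709, 0.0709, 0.6157]  mean=-1.3451  Neff=2.5106  idx=[4, 7, 10, 11, 12, 13, 13, 13, 13, 13, 13, 13, 13, 13]

N_eff = 2.5106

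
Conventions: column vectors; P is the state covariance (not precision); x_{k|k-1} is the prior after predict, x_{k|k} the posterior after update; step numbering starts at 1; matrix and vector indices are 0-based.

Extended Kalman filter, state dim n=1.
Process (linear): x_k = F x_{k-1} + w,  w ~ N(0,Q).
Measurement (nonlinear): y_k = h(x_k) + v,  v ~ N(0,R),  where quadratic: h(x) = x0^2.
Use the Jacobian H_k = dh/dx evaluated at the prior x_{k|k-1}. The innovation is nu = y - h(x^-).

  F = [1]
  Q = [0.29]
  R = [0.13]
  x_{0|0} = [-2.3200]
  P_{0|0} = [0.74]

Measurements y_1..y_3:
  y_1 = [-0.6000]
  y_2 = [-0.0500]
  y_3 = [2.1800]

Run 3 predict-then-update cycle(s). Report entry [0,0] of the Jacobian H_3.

H_jac[0,0] = -1.0905

step 1: x^-=[-2.3200]  P^-=[1.0300]  H_jac=[-4.6400]  S=[22.3055]  K=[-0.2143]  nu=[-5.9824]  x^+=[-1.0382]  P^+=[0.0060]
step 2: x^-=[-1.0382]  P^-=[0.2960]  H_jac=[-2.0764]  S=[1.4062]  K=[-0.4371]  nu=[-1.1279]  x^+=[-0.5452]  P^+=[0.0274]
step 3: x^-=[-0.5452]  P^-=[0.3174]  H_jac=[-1.0905]  S=[0.5074]  K=[-0.6821]  nu=[1.8827]  x^+=[-1.8294]  P^+=[0.0813]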